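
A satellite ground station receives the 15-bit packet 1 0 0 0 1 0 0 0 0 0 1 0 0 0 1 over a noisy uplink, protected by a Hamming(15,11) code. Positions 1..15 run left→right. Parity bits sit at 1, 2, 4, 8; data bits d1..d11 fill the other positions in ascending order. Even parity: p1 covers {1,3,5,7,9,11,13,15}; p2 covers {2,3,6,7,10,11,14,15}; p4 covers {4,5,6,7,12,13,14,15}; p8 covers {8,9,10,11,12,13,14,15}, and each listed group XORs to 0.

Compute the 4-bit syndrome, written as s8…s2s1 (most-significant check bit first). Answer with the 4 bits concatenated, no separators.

s1 (pos 1,3,5,7,9,11,13,15): 1⊕0⊕1⊕0⊕0⊕1⊕0⊕1 = 0
s2 (pos 2,3,6,7,10,11,14,15): 0⊕0⊕0⊕0⊕0⊕1⊕0⊕1 = 0
s4 (pos 4,5,6,7,12,13,14,15): 0⊕1⊕0⊕0⊕0⊕0⊕0⊕1 = 0
s8 (pos 8,9,10,11,12,13,14,15): 0⊕0⊕0⊕1⊕0⊕0⊕0⊕1 = 0
Syndrome s8…s1 = 0000 → no error.

0000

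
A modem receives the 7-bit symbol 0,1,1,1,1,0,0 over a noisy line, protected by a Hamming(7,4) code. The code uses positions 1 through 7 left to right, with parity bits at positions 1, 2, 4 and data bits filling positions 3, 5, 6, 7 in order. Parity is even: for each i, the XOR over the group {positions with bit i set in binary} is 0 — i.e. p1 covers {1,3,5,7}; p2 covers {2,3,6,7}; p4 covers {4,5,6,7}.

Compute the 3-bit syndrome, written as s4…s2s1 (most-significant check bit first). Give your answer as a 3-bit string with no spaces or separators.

000

s1 (pos 1,3,5,7): 0⊕1⊕1⊕0 = 0
s2 (pos 2,3,6,7): 1⊕1⊕0⊕0 = 0
s4 (pos 4,5,6,7): 1⊕1⊕0⊕0 = 0
Syndrome s4…s1 = 000 → no error.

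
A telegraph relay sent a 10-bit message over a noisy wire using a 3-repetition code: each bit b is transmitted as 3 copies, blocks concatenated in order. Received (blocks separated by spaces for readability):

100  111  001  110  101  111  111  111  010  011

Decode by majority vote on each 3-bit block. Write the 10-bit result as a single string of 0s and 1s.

0101111101

Block 1 (100): 1 one → 0
Block 2 (111): 3 ones → 1
Block 3 (001): 1 one → 0
Block 4 (110): 2 ones → 1
Block 5 (101): 2 ones → 1
Block 6 (111): 3 ones → 1
Block 7 (111): 3 ones → 1
Block 8 (111): 3 ones → 1
Block 9 (010): 1 one → 0
Block 10 (011): 2 ones → 1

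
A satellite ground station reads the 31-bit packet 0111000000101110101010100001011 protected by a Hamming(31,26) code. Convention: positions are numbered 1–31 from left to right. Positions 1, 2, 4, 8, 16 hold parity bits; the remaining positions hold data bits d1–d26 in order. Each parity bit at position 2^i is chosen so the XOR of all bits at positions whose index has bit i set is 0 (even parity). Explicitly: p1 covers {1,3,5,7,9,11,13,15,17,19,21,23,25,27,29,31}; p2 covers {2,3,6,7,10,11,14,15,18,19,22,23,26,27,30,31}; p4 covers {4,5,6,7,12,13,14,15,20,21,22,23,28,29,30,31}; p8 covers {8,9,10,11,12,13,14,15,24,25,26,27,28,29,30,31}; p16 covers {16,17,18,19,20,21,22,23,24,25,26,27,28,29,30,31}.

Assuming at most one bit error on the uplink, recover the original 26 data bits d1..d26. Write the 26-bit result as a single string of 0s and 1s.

10000010111101010100001010

s1 (pos 1,3,5,7,9,11,13,15,17,19,21,23,25,27,29,31): 0⊕1⊕0⊕0⊕0⊕1⊕1⊕1⊕1⊕1⊕1⊕1⊕0⊕0⊕0⊕1 = 1
s2 (pos 2,3,6,7,10,11,14,15,18,19,22,23,26,27,30,31): 1⊕1⊕0⊕0⊕0⊕1⊕1⊕1⊕0⊕1⊕0⊕1⊕0⊕0⊕1⊕1 = 1
s4 (pos 4,5,6,7,12,13,14,15,20,21,22,23,28,29,30,31): 1⊕0⊕0⊕0⊕0⊕1⊕1⊕1⊕0⊕1⊕0⊕1⊕1⊕0⊕1⊕1 = 1
s8 (pos 8,9,10,11,12,13,14,15,24,25,26,27,28,29,30,31): 0⊕0⊕0⊕1⊕0⊕1⊕1⊕1⊕0⊕0⊕0⊕0⊕1⊕0⊕1⊕1 = 1
s16 (pos 16,17,18,19,20,21,22,23,24,25,26,27,28,29,30,31): 0⊕1⊕0⊕1⊕0⊕1⊕0⊕1⊕0⊕0⊕0⊕0⊕1⊕0⊕1⊕1 = 1
Syndrome s16…s1 = 11111 → error at position 31.
Flip position 31: 0111000000101110101010100001011 → 0111000000101110101010100001010
Read data bits from positions 3,5,6,7,9,10,11,12,13,14,15,17,18,19,20,21,22,23,24,25,26,27,28,29,30,31: 10000010111101010100001010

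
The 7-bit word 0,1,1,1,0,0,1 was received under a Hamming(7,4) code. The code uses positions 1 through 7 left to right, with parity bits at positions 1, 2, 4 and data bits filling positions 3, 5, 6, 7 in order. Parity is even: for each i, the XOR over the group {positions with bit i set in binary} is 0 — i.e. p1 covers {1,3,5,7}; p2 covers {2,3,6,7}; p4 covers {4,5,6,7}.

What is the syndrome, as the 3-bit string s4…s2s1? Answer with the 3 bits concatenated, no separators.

s1 (pos 1,3,5,7): 0⊕1⊕0⊕1 = 0
s2 (pos 2,3,6,7): 1⊕1⊕0⊕1 = 1
s4 (pos 4,5,6,7): 1⊕0⊕0⊕1 = 0
Syndrome s4…s1 = 010 → error at position 2.

010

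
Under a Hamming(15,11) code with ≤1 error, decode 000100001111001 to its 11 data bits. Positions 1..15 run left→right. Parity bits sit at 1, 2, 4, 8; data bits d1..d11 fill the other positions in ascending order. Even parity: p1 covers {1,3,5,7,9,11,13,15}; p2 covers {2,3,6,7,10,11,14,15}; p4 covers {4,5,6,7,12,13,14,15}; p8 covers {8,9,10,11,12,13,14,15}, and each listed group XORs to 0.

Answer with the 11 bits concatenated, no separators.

00001111000

s1 (pos 1,3,5,7,9,11,13,15): 0⊕0⊕0⊕0⊕1⊕1⊕0⊕1 = 1
s2 (pos 2,3,6,7,10,11,14,15): 0⊕0⊕0⊕0⊕1⊕1⊕0⊕1 = 1
s4 (pos 4,5,6,7,12,13,14,15): 1⊕0⊕0⊕0⊕1⊕0⊕0⊕1 = 1
s8 (pos 8,9,10,11,12,13,14,15): 0⊕1⊕1⊕1⊕1⊕0⊕0⊕1 = 1
Syndrome s8…s1 = 1111 → error at position 15.
Flip position 15: 000100001111001 → 000100001111000
Read data bits from positions 3,5,6,7,9,10,11,12,13,14,15: 00001111000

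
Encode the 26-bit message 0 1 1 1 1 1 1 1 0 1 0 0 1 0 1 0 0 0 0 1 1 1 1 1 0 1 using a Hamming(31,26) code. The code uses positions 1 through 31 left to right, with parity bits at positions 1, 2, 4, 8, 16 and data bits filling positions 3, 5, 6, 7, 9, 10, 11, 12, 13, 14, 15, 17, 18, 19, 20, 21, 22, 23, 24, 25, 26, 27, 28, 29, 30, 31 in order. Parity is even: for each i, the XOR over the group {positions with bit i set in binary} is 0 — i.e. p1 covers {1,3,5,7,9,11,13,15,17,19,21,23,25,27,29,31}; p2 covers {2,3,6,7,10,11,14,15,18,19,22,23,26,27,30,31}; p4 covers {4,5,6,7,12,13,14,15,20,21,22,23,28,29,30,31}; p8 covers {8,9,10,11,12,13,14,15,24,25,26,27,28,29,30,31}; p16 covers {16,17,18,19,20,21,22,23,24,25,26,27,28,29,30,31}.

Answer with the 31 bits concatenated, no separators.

0101111111110100010100001111101

Place data at non-parity positions: p1 p2 0 p4 1 1 1 p8 1 1 1 1 0 1 0 p16 0 1 0 1 0 0 0 0 1 1 1 1 1 0 1
p1 (pos 1,3,5,7,9,11,13,15,17,19,21,23,25,27,29,31): XOR of data positions = 0⊕1⊕1⊕1⊕1⊕0⊕0⊕0⊕0⊕0⊕0⊕1⊕1⊕1⊕1 = 0
p2 (pos 2,3,6,7,10,11,14,15,18,19,22,23,26,27,30,31): XOR of data positions = 0⊕1⊕1⊕1⊕1⊕1⊕0⊕1⊕0⊕0⊕0⊕1⊕1⊕0⊕1 = 1
p4 (pos 4,5,6,7,12,13,14,15,20,21,22,23,28,29,30,31): XOR of data positions = 1⊕1⊕1⊕1⊕0⊕1⊕0⊕1⊕0⊕0⊕0⊕1⊕1⊕0⊕1 = 1
p8 (pos 8,9,10,11,12,13,14,15,24,25,26,27,28,29,30,31): XOR of data positions = 1⊕1⊕1⊕1⊕0⊕1⊕0⊕0⊕1⊕1⊕1⊕1⊕1⊕0⊕1 = 1
p16 (pos 16,17,18,19,20,21,22,23,24,25,26,27,28,29,30,31): XOR of data positions = 0⊕1⊕0⊕1⊕0⊕0⊕0⊕0⊕1⊕1⊕1⊕1⊕1⊕0⊕1 = 0
Codeword: 0101111111110100010100001111101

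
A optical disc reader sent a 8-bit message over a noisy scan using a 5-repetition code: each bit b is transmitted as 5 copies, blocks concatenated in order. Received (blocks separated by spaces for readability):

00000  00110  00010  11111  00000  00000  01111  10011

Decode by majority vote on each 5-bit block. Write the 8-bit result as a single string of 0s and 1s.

Block 1 (00000): 0 ones → 0
Block 2 (00110): 2 ones → 0
Block 3 (00010): 1 one → 0
Block 4 (11111): 5 ones → 1
Block 5 (00000): 0 ones → 0
Block 6 (00000): 0 ones → 0
Block 7 (01111): 4 ones → 1
Block 8 (10011): 3 ones → 1

00010011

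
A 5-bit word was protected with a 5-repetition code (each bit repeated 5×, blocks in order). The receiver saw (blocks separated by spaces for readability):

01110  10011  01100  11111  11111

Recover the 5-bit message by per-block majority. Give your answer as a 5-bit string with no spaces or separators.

Block 1 (01110): 3 ones → 1
Block 2 (10011): 3 ones → 1
Block 3 (01100): 2 ones → 0
Block 4 (11111): 5 ones → 1
Block 5 (11111): 5 ones → 1

11011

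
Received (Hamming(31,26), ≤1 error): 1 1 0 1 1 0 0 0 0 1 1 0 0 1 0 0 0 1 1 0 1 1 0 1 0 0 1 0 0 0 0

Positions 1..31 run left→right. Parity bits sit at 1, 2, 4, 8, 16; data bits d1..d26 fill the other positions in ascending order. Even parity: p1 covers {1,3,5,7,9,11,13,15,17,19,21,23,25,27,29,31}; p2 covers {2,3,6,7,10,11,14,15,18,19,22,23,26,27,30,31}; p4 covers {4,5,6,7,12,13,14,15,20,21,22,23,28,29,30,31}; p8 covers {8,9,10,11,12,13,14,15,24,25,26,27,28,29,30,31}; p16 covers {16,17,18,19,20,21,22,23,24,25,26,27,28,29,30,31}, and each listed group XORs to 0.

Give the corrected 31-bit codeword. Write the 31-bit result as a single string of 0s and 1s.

s1 (pos 1,3,5,7,9,11,13,15,17,19,21,23,25,27,29,31): 1⊕0⊕1⊕0⊕0⊕1⊕0⊕0⊕0⊕1⊕1⊕0⊕0⊕1⊕0⊕0 = 0
s2 (pos 2,3,6,7,10,11,14,15,18,19,22,23,26,27,30,31): 1⊕0⊕0⊕0⊕1⊕1⊕1⊕0⊕1⊕1⊕1⊕0⊕0⊕1⊕0⊕0 = 0
s4 (pos 4,5,6,7,12,13,14,15,20,21,22,23,28,29,30,31): 1⊕1⊕0⊕0⊕0⊕0⊕1⊕0⊕0⊕1⊕1⊕0⊕0⊕0⊕0⊕0 = 1
s8 (pos 8,9,10,11,12,13,14,15,24,25,26,27,28,29,30,31): 0⊕0⊕1⊕1⊕0⊕0⊕1⊕0⊕1⊕0⊕0⊕1⊕0⊕0⊕0⊕0 = 1
s16 (pos 16,17,18,19,20,21,22,23,24,25,26,27,28,29,30,31): 0⊕0⊕1⊕1⊕0⊕1⊕1⊕0⊕1⊕0⊕0⊕1⊕0⊕0⊕0⊕0 = 0
Syndrome s16…s1 = 01100 → error at position 12.
Flip position 12: 1101100001100100011011010010000 → 1101100001110100011011010010000

1101100001110100011011010010000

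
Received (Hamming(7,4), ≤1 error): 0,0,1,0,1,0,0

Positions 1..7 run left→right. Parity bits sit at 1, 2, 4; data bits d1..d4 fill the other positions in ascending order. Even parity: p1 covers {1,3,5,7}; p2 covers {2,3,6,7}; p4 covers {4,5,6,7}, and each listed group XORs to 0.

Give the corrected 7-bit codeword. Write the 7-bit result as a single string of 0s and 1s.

0010110

s1 (pos 1,3,5,7): 0⊕1⊕1⊕0 = 0
s2 (pos 2,3,6,7): 0⊕1⊕0⊕0 = 1
s4 (pos 4,5,6,7): 0⊕1⊕0⊕0 = 1
Syndrome s4…s1 = 110 → error at position 6.
Flip position 6: 0010100 → 0010110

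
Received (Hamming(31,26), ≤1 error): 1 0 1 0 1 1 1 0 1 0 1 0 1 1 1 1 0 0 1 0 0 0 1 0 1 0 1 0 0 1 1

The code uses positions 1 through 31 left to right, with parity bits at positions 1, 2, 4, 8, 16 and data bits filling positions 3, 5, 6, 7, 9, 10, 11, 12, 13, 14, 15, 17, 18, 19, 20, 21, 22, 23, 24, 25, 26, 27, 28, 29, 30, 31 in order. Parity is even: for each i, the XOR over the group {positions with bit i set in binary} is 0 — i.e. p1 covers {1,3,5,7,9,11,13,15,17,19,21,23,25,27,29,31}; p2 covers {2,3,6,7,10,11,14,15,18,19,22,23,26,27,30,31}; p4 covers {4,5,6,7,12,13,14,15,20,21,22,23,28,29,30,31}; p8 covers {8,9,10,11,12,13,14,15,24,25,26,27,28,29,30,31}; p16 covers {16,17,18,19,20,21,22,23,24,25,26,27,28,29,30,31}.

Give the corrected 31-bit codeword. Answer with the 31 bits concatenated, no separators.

1010111010101111001000101010010

s1 (pos 1,3,5,7,9,11,13,15,17,19,21,23,25,27,29,31): 1⊕1⊕1⊕1⊕1⊕1⊕1⊕1⊕0⊕1⊕0⊕1⊕1⊕1⊕0⊕1 = 1
s2 (pos 2,3,6,7,10,11,14,15,18,19,22,23,26,27,30,31): 0⊕1⊕1⊕1⊕0⊕1⊕1⊕1⊕0⊕1⊕0⊕1⊕0⊕1⊕1⊕1 = 1
s4 (pos 4,5,6,7,12,13,14,15,20,21,22,23,28,29,30,31): 0⊕1⊕1⊕1⊕0⊕1⊕1⊕1⊕0⊕0⊕0⊕1⊕0⊕0⊕1⊕1 = 1
s8 (pos 8,9,10,11,12,13,14,15,24,25,26,27,28,29,30,31): 0⊕1⊕0⊕1⊕0⊕1⊕1⊕1⊕0⊕1⊕0⊕1⊕0⊕0⊕1⊕1 = 1
s16 (pos 16,17,18,19,20,21,22,23,24,25,26,27,28,29,30,31): 1⊕0⊕0⊕1⊕0⊕0⊕0⊕1⊕0⊕1⊕0⊕1⊕0⊕0⊕1⊕1 = 1
Syndrome s16…s1 = 11111 → error at position 31.
Flip position 31: 1010111010101111001000101010011 → 1010111010101111001000101010010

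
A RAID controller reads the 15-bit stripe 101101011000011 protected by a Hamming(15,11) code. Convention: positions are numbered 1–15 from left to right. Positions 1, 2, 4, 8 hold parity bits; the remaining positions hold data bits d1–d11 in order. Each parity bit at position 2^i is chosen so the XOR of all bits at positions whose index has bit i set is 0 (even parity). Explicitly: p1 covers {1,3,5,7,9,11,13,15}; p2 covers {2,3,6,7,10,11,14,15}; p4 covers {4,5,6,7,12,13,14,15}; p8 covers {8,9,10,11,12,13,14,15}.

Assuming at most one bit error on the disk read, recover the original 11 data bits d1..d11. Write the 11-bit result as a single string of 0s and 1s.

s1 (pos 1,3,5,7,9,11,13,15): 1⊕1⊕0⊕0⊕1⊕0⊕0⊕1 = 0
s2 (pos 2,3,6,7,10,11,14,15): 0⊕1⊕1⊕0⊕0⊕0⊕1⊕1 = 0
s4 (pos 4,5,6,7,12,13,14,15): 1⊕0⊕1⊕0⊕0⊕0⊕1⊕1 = 0
s8 (pos 8,9,10,11,12,13,14,15): 1⊕1⊕0⊕0⊕0⊕0⊕1⊕1 = 0
Syndrome s8…s1 = 0000 → no error.
Read data bits from positions 3,5,6,7,9,10,11,12,13,14,15: 10101000011

10101000011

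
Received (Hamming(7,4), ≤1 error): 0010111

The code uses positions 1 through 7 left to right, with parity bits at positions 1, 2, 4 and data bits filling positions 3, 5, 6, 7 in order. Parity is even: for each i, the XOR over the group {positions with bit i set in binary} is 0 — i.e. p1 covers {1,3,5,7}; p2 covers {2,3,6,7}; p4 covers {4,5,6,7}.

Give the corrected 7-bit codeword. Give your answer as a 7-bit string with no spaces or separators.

0010110

s1 (pos 1,3,5,7): 0⊕1⊕1⊕1 = 1
s2 (pos 2,3,6,7): 0⊕1⊕1⊕1 = 1
s4 (pos 4,5,6,7): 0⊕1⊕1⊕1 = 1
Syndrome s4…s1 = 111 → error at position 7.
Flip position 7: 0010111 → 0010110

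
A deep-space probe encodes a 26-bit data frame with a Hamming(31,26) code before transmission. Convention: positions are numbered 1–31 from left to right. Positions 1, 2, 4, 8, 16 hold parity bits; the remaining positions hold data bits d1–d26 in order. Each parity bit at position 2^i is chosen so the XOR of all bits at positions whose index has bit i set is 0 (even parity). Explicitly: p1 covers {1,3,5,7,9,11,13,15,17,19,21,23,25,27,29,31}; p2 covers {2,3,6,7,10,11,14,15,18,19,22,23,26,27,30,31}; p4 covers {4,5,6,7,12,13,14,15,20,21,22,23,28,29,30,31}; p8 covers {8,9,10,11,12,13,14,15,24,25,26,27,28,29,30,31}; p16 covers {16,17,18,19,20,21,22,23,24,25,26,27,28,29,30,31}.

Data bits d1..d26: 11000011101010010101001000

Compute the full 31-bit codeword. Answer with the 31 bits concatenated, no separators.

0111100000111011010010101001000

Place data at non-parity positions: p1 p2 1 p4 1 0 0 p8 0 0 1 1 1 0 1 p16 0 1 0 0 1 0 1 0 1 0 0 1 0 0 0
p1 (pos 1,3,5,7,9,11,13,15,17,19,21,23,25,27,29,31): XOR of data positions = 1⊕1⊕0⊕0⊕1⊕1⊕1⊕0⊕0⊕1⊕1⊕1⊕0⊕0⊕0 = 0
p2 (pos 2,3,6,7,10,11,14,15,18,19,22,23,26,27,30,31): XOR of data positions = 1⊕0⊕0⊕0⊕1⊕0⊕1⊕1⊕0⊕0⊕1⊕0⊕0⊕0⊕0 = 1
p4 (pos 4,5,6,7,12,13,14,15,20,21,22,23,28,29,30,31): XOR of data positions = 1⊕0⊕0⊕1⊕1⊕0⊕1⊕0⊕1⊕0⊕1⊕1⊕0⊕0⊕0 = 1
p8 (pos 8,9,10,11,12,13,14,15,24,25,26,27,28,29,30,31): XOR of data positions = 0⊕0⊕1⊕1⊕1⊕0⊕1⊕0⊕1⊕0⊕0⊕1⊕0⊕0⊕0 = 0
p16 (pos 16,17,18,19,20,21,22,23,24,25,26,27,28,29,30,31): XOR of data positions = 0⊕1⊕0⊕0⊕1⊕0⊕1⊕0⊕1⊕0⊕0⊕1⊕0⊕0⊕0 = 1
Codeword: 0111100000111011010010101001000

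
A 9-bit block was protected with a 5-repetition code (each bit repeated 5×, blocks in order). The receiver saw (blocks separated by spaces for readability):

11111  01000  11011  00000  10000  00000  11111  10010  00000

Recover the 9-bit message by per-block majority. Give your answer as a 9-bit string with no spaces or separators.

Block 1 (11111): 5 ones → 1
Block 2 (01000): 1 one → 0
Block 3 (11011): 4 ones → 1
Block 4 (00000): 0 ones → 0
Block 5 (10000): 1 one → 0
Block 6 (00000): 0 ones → 0
Block 7 (11111): 5 ones → 1
Block 8 (10010): 2 ones → 0
Block 9 (00000): 0 ones → 0

101000100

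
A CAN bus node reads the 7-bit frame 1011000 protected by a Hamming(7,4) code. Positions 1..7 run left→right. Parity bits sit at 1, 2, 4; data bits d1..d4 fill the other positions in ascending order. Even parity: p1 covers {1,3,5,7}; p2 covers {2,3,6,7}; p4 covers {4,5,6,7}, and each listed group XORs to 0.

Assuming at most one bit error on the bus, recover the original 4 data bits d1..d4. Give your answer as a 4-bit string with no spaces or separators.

s1 (pos 1,3,5,7): 1⊕1⊕0⊕0 = 0
s2 (pos 2,3,6,7): 0⊕1⊕0⊕0 = 1
s4 (pos 4,5,6,7): 1⊕0⊕0⊕0 = 1
Syndrome s4…s1 = 110 → error at position 6.
Flip position 6: 1011000 → 1011010
Read data bits from positions 3,5,6,7: 1010

1010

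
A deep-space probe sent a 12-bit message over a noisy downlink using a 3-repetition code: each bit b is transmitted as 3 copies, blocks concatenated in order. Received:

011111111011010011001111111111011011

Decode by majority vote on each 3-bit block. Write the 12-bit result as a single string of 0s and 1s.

111101011111

Block 1 (011): 2 ones → 1
Block 2 (111): 3 ones → 1
Block 3 (111): 3 ones → 1
Block 4 (011): 2 ones → 1
Block 5 (010): 1 one → 0
Block 6 (011): 2 ones → 1
Block 7 (001): 1 one → 0
Block 8 (111): 3 ones → 1
Block 9 (111): 3 ones → 1
Block 10 (111): 3 ones → 1
Block 11 (011): 2 ones → 1
Block 12 (011): 2 ones → 1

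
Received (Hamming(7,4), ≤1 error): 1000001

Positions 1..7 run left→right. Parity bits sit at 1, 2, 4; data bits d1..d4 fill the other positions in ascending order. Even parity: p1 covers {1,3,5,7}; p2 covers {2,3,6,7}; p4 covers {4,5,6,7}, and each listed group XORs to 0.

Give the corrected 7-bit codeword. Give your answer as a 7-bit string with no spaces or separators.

s1 (pos 1,3,5,7): 1⊕0⊕0⊕1 = 0
s2 (pos 2,3,6,7): 0⊕0⊕0⊕1 = 1
s4 (pos 4,5,6,7): 0⊕0⊕0⊕1 = 1
Syndrome s4…s1 = 110 → error at position 6.
Flip position 6: 1000001 → 1000011

1000011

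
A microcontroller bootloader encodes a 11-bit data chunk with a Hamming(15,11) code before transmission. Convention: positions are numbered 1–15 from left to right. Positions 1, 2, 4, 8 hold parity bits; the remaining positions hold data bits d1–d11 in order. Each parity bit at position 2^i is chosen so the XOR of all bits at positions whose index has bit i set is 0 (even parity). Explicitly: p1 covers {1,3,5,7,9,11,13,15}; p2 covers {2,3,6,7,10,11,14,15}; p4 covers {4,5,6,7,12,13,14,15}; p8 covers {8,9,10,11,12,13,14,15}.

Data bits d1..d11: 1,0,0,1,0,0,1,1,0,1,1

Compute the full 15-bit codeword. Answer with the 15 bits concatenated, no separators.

011000100011011

Place data at non-parity positions: p1 p2 1 p4 0 0 1 p8 0 0 1 1 0 1 1
p1 (pos 1,3,5,7,9,11,13,15): XOR of data positions = 1⊕0⊕1⊕0⊕1⊕0⊕1 = 0
p2 (pos 2,3,6,7,10,11,14,15): XOR of data positions = 1⊕0⊕1⊕0⊕1⊕1⊕1 = 1
p4 (pos 4,5,6,7,12,13,14,15): XOR of data positions = 0⊕0⊕1⊕1⊕0⊕1⊕1 = 0
p8 (pos 8,9,10,11,12,13,14,15): XOR of data positions = 0⊕0⊕1⊕1⊕0⊕1⊕1 = 0
Codeword: 011000100011011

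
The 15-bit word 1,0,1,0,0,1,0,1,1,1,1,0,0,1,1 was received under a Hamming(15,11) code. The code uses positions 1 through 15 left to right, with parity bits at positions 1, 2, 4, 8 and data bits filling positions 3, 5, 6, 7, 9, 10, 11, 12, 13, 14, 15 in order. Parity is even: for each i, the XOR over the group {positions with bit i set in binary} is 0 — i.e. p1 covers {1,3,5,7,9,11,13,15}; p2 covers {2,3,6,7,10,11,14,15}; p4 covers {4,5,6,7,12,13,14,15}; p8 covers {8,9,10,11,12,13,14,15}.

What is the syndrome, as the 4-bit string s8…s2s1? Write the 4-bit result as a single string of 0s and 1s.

s1 (pos 1,3,5,7,9,11,13,15): 1⊕1⊕0⊕0⊕1⊕1⊕0⊕1 = 1
s2 (pos 2,3,6,7,10,11,14,15): 0⊕1⊕1⊕0⊕1⊕1⊕1⊕1 = 0
s4 (pos 4,5,6,7,12,13,14,15): 0⊕0⊕1⊕0⊕0⊕0⊕1⊕1 = 1
s8 (pos 8,9,10,11,12,13,14,15): 1⊕1⊕1⊕1⊕0⊕0⊕1⊕1 = 0
Syndrome s8…s1 = 0101 → error at position 5.

0101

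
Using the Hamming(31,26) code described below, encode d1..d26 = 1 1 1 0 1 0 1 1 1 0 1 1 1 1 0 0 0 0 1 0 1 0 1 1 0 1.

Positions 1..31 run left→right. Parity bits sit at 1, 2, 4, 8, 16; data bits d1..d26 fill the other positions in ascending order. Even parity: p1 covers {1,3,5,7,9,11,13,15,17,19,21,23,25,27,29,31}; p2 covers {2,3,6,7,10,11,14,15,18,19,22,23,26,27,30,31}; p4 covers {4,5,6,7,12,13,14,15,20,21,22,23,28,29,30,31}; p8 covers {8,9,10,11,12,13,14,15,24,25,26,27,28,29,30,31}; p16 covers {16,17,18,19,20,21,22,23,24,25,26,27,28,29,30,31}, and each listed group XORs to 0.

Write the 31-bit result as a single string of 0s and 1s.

0010110010111010111000010101101

Place data at non-parity positions: p1 p2 1 p4 1 1 0 p8 1 0 1 1 1 0 1 p16 1 1 1 0 0 0 0 1 0 1 0 1 1 0 1
p1 (pos 1,3,5,7,9,11,13,15,17,19,21,23,25,27,29,31): XOR of data positions = 1⊕1⊕0⊕1⊕1⊕1⊕1⊕1⊕1⊕0⊕0⊕0⊕0⊕1⊕1 = 0
p2 (pos 2,3,6,7,10,11,14,15,18,19,22,23,26,27,30,31): XOR of data positions = 1⊕1⊕0⊕0⊕1⊕0⊕1⊕1⊕1⊕0⊕0⊕1⊕0⊕0⊕1 = 0
p4 (pos 4,5,6,7,12,13,14,15,20,21,22,23,28,29,30,31): XOR of data positions = 1⊕1⊕0⊕1⊕1⊕0⊕1⊕0⊕0⊕0⊕0⊕1⊕1⊕0⊕1 = 0
p8 (pos 8,9,10,11,12,13,14,15,24,25,26,27,28,29,30,31): XOR of data positions = 1⊕0⊕1⊕1⊕1⊕0⊕1⊕1⊕0⊕1⊕0⊕1⊕1⊕0⊕1 = 0
p16 (pos 16,17,18,19,20,21,22,23,24,25,26,27,28,29,30,31): XOR of data positions = 1⊕1⊕1⊕0⊕0⊕0⊕0⊕1⊕0⊕1⊕0⊕1⊕1⊕0⊕1 = 0
Codeword: 0010110010111010111000010101101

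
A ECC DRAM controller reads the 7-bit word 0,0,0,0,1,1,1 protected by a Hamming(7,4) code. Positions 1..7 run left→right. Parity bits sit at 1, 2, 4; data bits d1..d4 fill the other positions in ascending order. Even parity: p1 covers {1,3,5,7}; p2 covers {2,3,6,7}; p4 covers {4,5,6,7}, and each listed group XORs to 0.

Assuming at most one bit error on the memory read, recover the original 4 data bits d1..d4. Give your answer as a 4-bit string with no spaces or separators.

s1 (pos 1,3,5,7): 0⊕0⊕1⊕1 = 0
s2 (pos 2,3,6,7): 0⊕0⊕1⊕1 = 0
s4 (pos 4,5,6,7): 0⊕1⊕1⊕1 = 1
Syndrome s4…s1 = 100 → error at position 4.
Flip position 4: 0000111 → 0001111
Read data bits from positions 3,5,6,7: 0111

0111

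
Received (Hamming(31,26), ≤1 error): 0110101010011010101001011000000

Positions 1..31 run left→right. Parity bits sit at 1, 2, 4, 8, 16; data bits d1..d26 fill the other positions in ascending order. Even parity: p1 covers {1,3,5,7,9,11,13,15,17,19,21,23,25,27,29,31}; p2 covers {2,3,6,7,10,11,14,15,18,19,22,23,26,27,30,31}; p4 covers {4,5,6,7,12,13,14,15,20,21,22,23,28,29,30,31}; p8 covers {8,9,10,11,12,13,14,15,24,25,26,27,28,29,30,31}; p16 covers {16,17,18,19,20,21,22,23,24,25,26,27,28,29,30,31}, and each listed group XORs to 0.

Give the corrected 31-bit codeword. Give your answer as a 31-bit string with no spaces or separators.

s1 (pos 1,3,5,7,9,11,13,15,17,19,21,23,25,27,29,31): 0⊕1⊕1⊕1⊕1⊕0⊕1⊕1⊕1⊕1⊕0⊕0⊕1⊕0⊕0⊕0 = 1
s2 (pos 2,3,6,7,10,11,14,15,18,19,22,23,26,27,30,31): 1⊕1⊕0⊕1⊕0⊕0⊕0⊕1⊕0⊕1⊕1⊕0⊕0⊕0⊕0⊕0 = 0
s4 (pos 4,5,6,7,12,13,14,15,20,21,22,23,28,29,30,31): 0⊕1⊕0⊕1⊕1⊕1⊕0⊕1⊕0⊕0⊕1⊕0⊕0⊕0⊕0⊕0 = 0
s8 (pos 8,9,10,11,12,13,14,15,24,25,26,27,28,29,30,31): 0⊕1⊕0⊕0⊕1⊕1⊕0⊕1⊕1⊕1⊕0⊕0⊕0⊕0⊕0⊕0 = 0
s16 (pos 16,17,18,19,20,21,22,23,24,25,26,27,28,29,30,31): 0⊕1⊕0⊕1⊕0⊕0⊕1⊕0⊕1⊕1⊕0⊕0⊕0⊕0⊕0⊕0 = 1
Syndrome s16…s1 = 10001 → error at position 17.
Flip position 17: 0110101010011010101001011000000 → 0110101010011010001001011000000

0110101010011010001001011000000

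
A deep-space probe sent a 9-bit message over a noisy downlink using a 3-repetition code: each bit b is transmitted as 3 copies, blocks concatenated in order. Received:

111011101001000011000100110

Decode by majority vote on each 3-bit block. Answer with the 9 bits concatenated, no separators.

Block 1 (111): 3 ones → 1
Block 2 (011): 2 ones → 1
Block 3 (101): 2 ones → 1
Block 4 (001): 1 one → 0
Block 5 (000): 0 ones → 0
Block 6 (011): 2 ones → 1
Block 7 (000): 0 ones → 0
Block 8 (100): 1 one → 0
Block 9 (110): 2 ones → 1

111001001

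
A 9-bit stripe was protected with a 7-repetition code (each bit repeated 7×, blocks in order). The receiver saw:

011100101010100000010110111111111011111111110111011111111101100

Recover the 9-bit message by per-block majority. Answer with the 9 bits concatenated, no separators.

100111111

Block 1 (0111001): 4 ones → 1
Block 2 (0101010): 3 ones → 0
Block 3 (0000010): 1 one → 0
Block 4 (1101111): 6 ones → 1
Block 5 (1111101): 6 ones → 1
Block 6 (1111111): 7 ones → 1
Block 7 (1101110): 5 ones → 1
Block 8 (1111111): 7 ones → 1
Block 9 (1101100): 4 ones → 1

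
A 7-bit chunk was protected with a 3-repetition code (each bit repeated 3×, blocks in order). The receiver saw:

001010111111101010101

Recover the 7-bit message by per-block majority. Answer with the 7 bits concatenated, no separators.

Block 1 (001): 1 one → 0
Block 2 (010): 1 one → 0
Block 3 (111): 3 ones → 1
Block 4 (111): 3 ones → 1
Block 5 (101): 2 ones → 1
Block 6 (010): 1 one → 0
Block 7 (101): 2 ones → 1

0011101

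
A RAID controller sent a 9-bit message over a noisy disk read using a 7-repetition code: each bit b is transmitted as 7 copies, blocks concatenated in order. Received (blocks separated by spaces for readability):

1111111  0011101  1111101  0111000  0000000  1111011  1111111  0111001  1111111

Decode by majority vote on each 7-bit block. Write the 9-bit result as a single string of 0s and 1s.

Block 1 (1111111): 7 ones → 1
Block 2 (0011101): 4 ones → 1
Block 3 (1111101): 6 ones → 1
Block 4 (0111000): 3 ones → 0
Block 5 (0000000): 0 ones → 0
Block 6 (1111011): 6 ones → 1
Block 7 (1111111): 7 ones → 1
Block 8 (0111001): 4 ones → 1
Block 9 (1111111): 7 ones → 1

111001111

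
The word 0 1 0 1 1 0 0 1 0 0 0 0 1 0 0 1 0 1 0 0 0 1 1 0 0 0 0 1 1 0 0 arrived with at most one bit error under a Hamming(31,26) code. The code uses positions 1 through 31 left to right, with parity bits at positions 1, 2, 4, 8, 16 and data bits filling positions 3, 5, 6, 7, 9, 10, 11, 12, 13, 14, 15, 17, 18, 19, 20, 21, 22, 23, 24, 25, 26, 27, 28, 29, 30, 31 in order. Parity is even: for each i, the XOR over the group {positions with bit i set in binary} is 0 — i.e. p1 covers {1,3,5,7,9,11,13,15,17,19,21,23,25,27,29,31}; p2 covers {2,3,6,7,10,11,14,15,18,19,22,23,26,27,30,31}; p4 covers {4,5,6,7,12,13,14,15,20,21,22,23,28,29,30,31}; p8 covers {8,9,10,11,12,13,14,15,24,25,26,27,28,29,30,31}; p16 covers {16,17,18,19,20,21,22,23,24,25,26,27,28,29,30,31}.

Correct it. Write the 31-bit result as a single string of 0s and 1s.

s1 (pos 1,3,5,7,9,11,13,15,17,19,21,23,25,27,29,31): 0⊕0⊕1⊕0⊕0⊕0⊕1⊕0⊕0⊕0⊕0⊕1⊕0⊕0⊕1⊕0 = 0
s2 (pos 2,3,6,7,10,11,14,15,18,19,22,23,26,27,30,31): 1⊕0⊕0⊕0⊕0⊕0⊕0⊕0⊕1⊕0⊕1⊕1⊕0⊕0⊕0⊕0 = 0
s4 (pos 4,5,6,7,12,13,14,15,20,21,22,23,28,29,30,31): 1⊕1⊕0⊕0⊕0⊕1⊕0⊕0⊕0⊕0⊕1⊕1⊕1⊕1⊕0⊕0 = 1
s8 (pos 8,9,10,11,12,13,14,15,24,25,26,27,28,29,30,31): 1⊕0⊕0⊕0⊕0⊕1⊕0⊕0⊕0⊕0⊕0⊕0⊕1⊕1⊕0⊕0 = 0
s16 (pos 16,17,18,19,20,21,22,23,24,25,26,27,28,29,30,31): 1⊕0⊕1⊕0⊕0⊕0⊕1⊕1⊕0⊕0⊕0⊕0⊕1⊕1⊕0⊕0 = 0
Syndrome s16…s1 = 00100 → error at position 4.
Flip position 4: 0101100100001001010001100001100 → 0100100100001001010001100001100

0100100100001001010001100001100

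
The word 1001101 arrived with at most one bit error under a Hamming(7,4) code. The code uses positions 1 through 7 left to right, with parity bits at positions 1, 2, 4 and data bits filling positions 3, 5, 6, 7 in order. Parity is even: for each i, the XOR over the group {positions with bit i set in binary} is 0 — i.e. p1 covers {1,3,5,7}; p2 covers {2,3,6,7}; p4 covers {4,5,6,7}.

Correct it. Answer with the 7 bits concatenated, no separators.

1001100

s1 (pos 1,3,5,7): 1⊕0⊕1⊕1 = 1
s2 (pos 2,3,6,7): 0⊕0⊕0⊕1 = 1
s4 (pos 4,5,6,7): 1⊕1⊕0⊕1 = 1
Syndrome s4…s1 = 111 → error at position 7.
Flip position 7: 1001101 → 1001100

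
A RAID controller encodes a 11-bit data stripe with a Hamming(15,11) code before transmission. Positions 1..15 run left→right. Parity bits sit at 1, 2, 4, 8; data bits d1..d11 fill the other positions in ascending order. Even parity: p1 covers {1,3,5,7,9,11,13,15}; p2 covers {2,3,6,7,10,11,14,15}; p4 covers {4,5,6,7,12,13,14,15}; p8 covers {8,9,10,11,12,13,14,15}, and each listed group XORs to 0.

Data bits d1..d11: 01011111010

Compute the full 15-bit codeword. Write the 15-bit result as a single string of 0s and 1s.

Place data at non-parity positions: p1 p2 0 p4 1 0 1 p8 1 1 1 1 0 1 0
p1 (pos 1,3,5,7,9,11,13,15): XOR of data positions = 0⊕1⊕1⊕1⊕1⊕0⊕0 = 0
p2 (pos 2,3,6,7,10,11,14,15): XOR of data positions = 0⊕0⊕1⊕1⊕1⊕1⊕0 = 0
p4 (pos 4,5,6,7,12,13,14,15): XOR of data positions = 1⊕0⊕1⊕1⊕0⊕1⊕0 = 0
p8 (pos 8,9,10,11,12,13,14,15): XOR of data positions = 1⊕1⊕1⊕1⊕0⊕1⊕0 = 1
Codeword: 000010111111010

000010111111010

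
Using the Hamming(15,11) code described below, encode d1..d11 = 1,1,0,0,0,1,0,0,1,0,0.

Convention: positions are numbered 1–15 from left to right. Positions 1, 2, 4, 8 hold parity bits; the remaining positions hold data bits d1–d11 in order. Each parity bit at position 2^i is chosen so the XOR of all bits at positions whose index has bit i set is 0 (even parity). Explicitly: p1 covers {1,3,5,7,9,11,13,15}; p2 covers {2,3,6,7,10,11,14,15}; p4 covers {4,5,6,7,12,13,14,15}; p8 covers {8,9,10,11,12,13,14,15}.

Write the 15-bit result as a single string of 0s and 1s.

101010000100100

Place data at non-parity positions: p1 p2 1 p4 1 0 0 p8 0 1 0 0 1 0 0
p1 (pos 1,3,5,7,9,11,13,15): XOR of data positions = 1⊕1⊕0⊕0⊕0⊕1⊕0 = 1
p2 (pos 2,3,6,7,10,11,14,15): XOR of data positions = 1⊕0⊕0⊕1⊕0⊕0⊕0 = 0
p4 (pos 4,5,6,7,12,13,14,15): XOR of data positions = 1⊕0⊕0⊕0⊕1⊕0⊕0 = 0
p8 (pos 8,9,10,11,12,13,14,15): XOR of data positions = 0⊕1⊕0⊕0⊕1⊕0⊕0 = 0
Codeword: 101010000100100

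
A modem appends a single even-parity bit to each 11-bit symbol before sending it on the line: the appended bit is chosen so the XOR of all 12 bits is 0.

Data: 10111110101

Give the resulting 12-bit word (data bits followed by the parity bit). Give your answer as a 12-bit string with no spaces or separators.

XOR of the 11 data bits: 1⊕0⊕1⊕1⊕1⊕1⊕1⊕0⊕1⊕0⊕1 = 0
Parity bit = 0 (so all 12 bits XOR to 0).

101111101010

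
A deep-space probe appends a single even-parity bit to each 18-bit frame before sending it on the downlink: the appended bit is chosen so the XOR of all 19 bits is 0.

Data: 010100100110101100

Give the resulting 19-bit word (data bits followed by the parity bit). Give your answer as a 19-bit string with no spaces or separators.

XOR of the 18 data bits: 0⊕1⊕0⊕1⊕0⊕0⊕1⊕0⊕0⊕1⊕1⊕0⊕1⊕0⊕1⊕1⊕0⊕0 = 0
Parity bit = 0 (so all 19 bits XOR to 0).

0101001001101011000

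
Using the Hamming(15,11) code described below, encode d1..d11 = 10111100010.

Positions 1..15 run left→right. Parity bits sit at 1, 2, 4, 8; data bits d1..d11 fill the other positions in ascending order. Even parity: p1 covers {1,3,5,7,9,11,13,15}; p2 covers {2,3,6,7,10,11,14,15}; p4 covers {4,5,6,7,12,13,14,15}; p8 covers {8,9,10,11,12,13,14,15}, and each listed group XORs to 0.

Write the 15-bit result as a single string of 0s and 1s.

Place data at non-parity positions: p1 p2 1 p4 0 1 1 p8 1 1 0 0 0 1 0
p1 (pos 1,3,5,7,9,11,13,15): XOR of data positions = 1⊕0⊕1⊕1⊕0⊕0⊕0 = 1
p2 (pos 2,3,6,7,10,11,14,15): XOR of data positions = 1⊕1⊕1⊕1⊕0⊕1⊕0 = 1
p4 (pos 4,5,6,7,12,13,14,15): XOR of data positions = 0⊕1⊕1⊕0⊕0⊕1⊕0 = 1
p8 (pos 8,9,10,11,12,13,14,15): XOR of data positions = 1⊕1⊕0⊕0⊕0⊕1⊕0 = 1
Codeword: 111101111100010

111101111100010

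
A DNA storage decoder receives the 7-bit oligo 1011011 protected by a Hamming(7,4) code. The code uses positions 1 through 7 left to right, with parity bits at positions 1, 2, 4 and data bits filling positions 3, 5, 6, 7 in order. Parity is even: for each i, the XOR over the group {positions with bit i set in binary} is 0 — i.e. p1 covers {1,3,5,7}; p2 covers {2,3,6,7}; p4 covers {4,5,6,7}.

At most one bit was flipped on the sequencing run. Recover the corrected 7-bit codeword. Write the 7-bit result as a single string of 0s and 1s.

s1 (pos 1,3,5,7): 1⊕1⊕0⊕1 = 1
s2 (pos 2,3,6,7): 0⊕1⊕1⊕1 = 1
s4 (pos 4,5,6,7): 1⊕0⊕1⊕1 = 1
Syndrome s4…s1 = 111 → error at position 7.
Flip position 7: 1011011 → 1011010

1011010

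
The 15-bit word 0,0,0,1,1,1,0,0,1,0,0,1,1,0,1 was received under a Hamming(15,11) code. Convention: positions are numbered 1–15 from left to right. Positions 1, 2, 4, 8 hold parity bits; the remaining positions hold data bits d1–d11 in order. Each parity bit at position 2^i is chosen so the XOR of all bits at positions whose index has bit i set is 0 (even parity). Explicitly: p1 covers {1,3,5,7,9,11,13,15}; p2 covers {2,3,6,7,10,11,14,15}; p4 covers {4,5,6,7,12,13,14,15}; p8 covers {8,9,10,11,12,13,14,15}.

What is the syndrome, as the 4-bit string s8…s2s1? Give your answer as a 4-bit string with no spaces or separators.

0000

s1 (pos 1,3,5,7,9,11,13,15): 0⊕0⊕1⊕0⊕1⊕0⊕1⊕1 = 0
s2 (pos 2,3,6,7,10,11,14,15): 0⊕0⊕1⊕0⊕0⊕0⊕0⊕1 = 0
s4 (pos 4,5,6,7,12,13,14,15): 1⊕1⊕1⊕0⊕1⊕1⊕0⊕1 = 0
s8 (pos 8,9,10,11,12,13,14,15): 0⊕1⊕0⊕0⊕1⊕1⊕0⊕1 = 0
Syndrome s8…s1 = 0000 → no error.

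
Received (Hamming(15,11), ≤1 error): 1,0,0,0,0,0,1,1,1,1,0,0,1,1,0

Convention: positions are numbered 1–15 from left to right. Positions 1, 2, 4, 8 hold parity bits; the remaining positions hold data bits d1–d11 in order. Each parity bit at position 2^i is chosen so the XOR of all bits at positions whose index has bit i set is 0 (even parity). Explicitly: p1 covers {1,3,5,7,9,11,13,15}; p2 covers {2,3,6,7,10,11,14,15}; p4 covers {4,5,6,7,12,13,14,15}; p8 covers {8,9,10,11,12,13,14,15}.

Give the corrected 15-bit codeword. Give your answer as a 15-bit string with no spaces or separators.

s1 (pos 1,3,5,7,9,11,13,15): 1⊕0⊕0⊕1⊕1⊕0⊕1⊕0 = 0
s2 (pos 2,3,6,7,10,11,14,15): 0⊕0⊕0⊕1⊕1⊕0⊕1⊕0 = 1
s4 (pos 4,5,6,7,12,13,14,15): 0⊕0⊕0⊕1⊕0⊕1⊕1⊕0 = 1
s8 (pos 8,9,10,11,12,13,14,15): 1⊕1⊕1⊕0⊕0⊕1⊕1⊕0 = 1
Syndrome s8…s1 = 1110 → error at position 14.
Flip position 14: 100000111100110 → 100000111100100

100000111100100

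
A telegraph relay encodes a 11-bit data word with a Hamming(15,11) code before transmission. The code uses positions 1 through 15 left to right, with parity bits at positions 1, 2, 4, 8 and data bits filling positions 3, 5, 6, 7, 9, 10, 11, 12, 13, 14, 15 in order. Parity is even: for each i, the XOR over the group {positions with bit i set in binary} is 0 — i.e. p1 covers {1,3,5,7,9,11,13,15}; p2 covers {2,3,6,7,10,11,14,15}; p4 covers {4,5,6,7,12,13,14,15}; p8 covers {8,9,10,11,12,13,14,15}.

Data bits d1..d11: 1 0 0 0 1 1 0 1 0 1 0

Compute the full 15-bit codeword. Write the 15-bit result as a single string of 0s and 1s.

011000001101010

Place data at non-parity positions: p1 p2 1 p4 0 0 0 p8 1 1 0 1 0 1 0
p1 (pos 1,3,5,7,9,11,13,15): XOR of data positions = 1⊕0⊕0⊕1⊕0⊕0⊕0 = 0
p2 (pos 2,3,6,7,10,11,14,15): XOR of data positions = 1⊕0⊕0⊕1⊕0⊕1⊕0 = 1
p4 (pos 4,5,6,7,12,13,14,15): XOR of data positions = 0⊕0⊕0⊕1⊕0⊕1⊕0 = 0
p8 (pos 8,9,10,11,12,13,14,15): XOR of data positions = 1⊕1⊕0⊕1⊕0⊕1⊕0 = 0
Codeword: 011000001101010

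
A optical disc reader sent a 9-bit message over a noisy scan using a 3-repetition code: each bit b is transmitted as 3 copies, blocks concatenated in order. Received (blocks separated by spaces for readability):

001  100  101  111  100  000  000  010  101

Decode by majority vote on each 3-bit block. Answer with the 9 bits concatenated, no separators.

001100001

Block 1 (001): 1 one → 0
Block 2 (100): 1 one → 0
Block 3 (101): 2 ones → 1
Block 4 (111): 3 ones → 1
Block 5 (100): 1 one → 0
Block 6 (000): 0 ones → 0
Block 7 (000): 0 ones → 0
Block 8 (010): 1 one → 0
Block 9 (101): 2 ones → 1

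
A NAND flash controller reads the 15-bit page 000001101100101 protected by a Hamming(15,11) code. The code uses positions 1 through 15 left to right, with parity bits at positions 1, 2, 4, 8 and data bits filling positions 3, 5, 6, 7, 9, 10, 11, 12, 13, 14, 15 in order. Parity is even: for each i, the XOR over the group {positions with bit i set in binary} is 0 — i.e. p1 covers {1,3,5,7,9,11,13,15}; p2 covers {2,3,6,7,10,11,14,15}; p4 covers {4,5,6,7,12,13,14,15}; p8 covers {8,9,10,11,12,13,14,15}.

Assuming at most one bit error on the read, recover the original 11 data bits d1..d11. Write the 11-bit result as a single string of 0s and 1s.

s1 (pos 1,3,5,7,9,11,13,15): 0⊕0⊕0⊕1⊕1⊕0⊕1⊕1 = 0
s2 (pos 2,3,6,7,10,11,14,15): 0⊕0⊕1⊕1⊕1⊕0⊕0⊕1 = 0
s4 (pos 4,5,6,7,12,13,14,15): 0⊕0⊕1⊕1⊕0⊕1⊕0⊕1 = 0
s8 (pos 8,9,10,11,12,13,14,15): 0⊕1⊕1⊕0⊕0⊕1⊕0⊕1 = 0
Syndrome s8…s1 = 0000 → no error.
Read data bits from positions 3,5,6,7,9,10,11,12,13,14,15: 00111100101

00111100101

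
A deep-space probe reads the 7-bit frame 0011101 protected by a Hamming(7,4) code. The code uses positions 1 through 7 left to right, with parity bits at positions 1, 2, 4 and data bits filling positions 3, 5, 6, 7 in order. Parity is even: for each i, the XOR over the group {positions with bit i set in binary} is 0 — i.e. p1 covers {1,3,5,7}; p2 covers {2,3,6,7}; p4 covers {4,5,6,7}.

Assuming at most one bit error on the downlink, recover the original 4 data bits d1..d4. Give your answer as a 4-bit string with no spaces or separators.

1001

s1 (pos 1,3,5,7): 0⊕1⊕1⊕1 = 1
s2 (pos 2,3,6,7): 0⊕1⊕0⊕1 = 0
s4 (pos 4,5,6,7): 1⊕1⊕0⊕1 = 1
Syndrome s4…s1 = 101 → error at position 5.
Flip position 5: 0011101 → 0011001
Read data bits from positions 3,5,6,7: 1001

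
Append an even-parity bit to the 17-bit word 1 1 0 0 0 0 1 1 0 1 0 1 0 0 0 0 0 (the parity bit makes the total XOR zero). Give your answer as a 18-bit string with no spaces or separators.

XOR of the 17 data bits: 1⊕1⊕0⊕0⊕0⊕0⊕1⊕1⊕0⊕1⊕0⊕1⊕0⊕0⊕0⊕0⊕0 = 0
Parity bit = 0 (so all 18 bits XOR to 0).

110000110101000000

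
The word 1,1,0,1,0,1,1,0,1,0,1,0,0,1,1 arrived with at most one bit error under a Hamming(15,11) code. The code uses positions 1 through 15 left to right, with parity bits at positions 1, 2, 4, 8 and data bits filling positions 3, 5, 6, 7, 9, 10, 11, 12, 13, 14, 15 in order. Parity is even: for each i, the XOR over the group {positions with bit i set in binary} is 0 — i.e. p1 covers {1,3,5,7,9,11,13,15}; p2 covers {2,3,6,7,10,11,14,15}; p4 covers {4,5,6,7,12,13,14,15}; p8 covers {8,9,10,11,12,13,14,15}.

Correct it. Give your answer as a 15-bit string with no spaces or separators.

110111101010011

s1 (pos 1,3,5,7,9,11,13,15): 1⊕0⊕0⊕1⊕1⊕1⊕0⊕1 = 1
s2 (pos 2,3,6,7,10,11,14,15): 1⊕0⊕1⊕1⊕0⊕1⊕1⊕1 = 0
s4 (pos 4,5,6,7,12,13,14,15): 1⊕0⊕1⊕1⊕0⊕0⊕1⊕1 = 1
s8 (pos 8,9,10,11,12,13,14,15): 0⊕1⊕0⊕1⊕0⊕0⊕1⊕1 = 0
Syndrome s8…s1 = 0101 → error at position 5.
Flip position 5: 110101101010011 → 110111101010011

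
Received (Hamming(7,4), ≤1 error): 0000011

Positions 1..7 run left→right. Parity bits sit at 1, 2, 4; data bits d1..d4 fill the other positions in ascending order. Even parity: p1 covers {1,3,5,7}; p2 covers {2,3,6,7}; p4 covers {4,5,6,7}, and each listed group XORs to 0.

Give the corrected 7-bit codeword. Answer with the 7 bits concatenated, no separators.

1000011

s1 (pos 1,3,5,7): 0⊕0⊕0⊕1 = 1
s2 (pos 2,3,6,7): 0⊕0⊕1⊕1 = 0
s4 (pos 4,5,6,7): 0⊕0⊕1⊕1 = 0
Syndrome s4…s1 = 001 → error at position 1.
Flip position 1: 0000011 → 1000011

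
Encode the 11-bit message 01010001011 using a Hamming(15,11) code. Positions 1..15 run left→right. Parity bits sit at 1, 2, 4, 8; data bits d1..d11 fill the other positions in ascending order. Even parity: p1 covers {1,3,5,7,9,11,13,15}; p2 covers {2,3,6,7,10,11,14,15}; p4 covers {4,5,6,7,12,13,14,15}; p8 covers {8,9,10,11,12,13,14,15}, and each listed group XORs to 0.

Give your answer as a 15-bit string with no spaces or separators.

110110110001011

Place data at non-parity positions: p1 p2 0 p4 1 0 1 p8 0 0 0 1 0 1 1
p1 (pos 1,3,5,7,9,11,13,15): XOR of data positions = 0⊕1⊕1⊕0⊕0⊕0⊕1 = 1
p2 (pos 2,3,6,7,10,11,14,15): XOR of data positions = 0⊕0⊕1⊕0⊕0⊕1⊕1 = 1
p4 (pos 4,5,6,7,12,13,14,15): XOR of data positions = 1⊕0⊕1⊕1⊕0⊕1⊕1 = 1
p8 (pos 8,9,10,11,12,13,14,15): XOR of data positions = 0⊕0⊕0⊕1⊕0⊕1⊕1 = 1
Codeword: 110110110001011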